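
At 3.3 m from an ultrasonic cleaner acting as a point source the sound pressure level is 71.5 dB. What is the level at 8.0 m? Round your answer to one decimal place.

Spherical spreading from a point source gives a 20·log₁₀(r₂/r₁) drop.
L₂ = 71.5 − 20·log₁₀(8.0/3.3) = 71.5 − 7.692 = 63.81 dB.

63.8 dB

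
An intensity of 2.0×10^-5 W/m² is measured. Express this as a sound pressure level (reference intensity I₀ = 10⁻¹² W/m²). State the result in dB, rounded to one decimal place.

L = 10·log₁₀(I/I₀) = 10·log₁₀(2.0×10^-5/10⁻¹²) = 10·log₁₀(2.0×10^7).
L = 10·(0.3010 + 7) = 73.01 dB.

73.0 dB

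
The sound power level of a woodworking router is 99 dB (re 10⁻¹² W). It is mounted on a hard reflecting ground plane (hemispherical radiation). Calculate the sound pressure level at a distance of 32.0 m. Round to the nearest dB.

The power spreads over a hemisphere of area 2π·r², so L_p = L_w − 10·log₁₀(2π·r²).
2π·r² = 6434 m², 10·log₁₀ of that is 38.085 dB.
L_p = 99 − 38.085 = 60.92 dB.

61 dB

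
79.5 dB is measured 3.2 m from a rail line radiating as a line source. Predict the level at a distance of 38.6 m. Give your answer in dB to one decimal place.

For a line source, L₂ = L₁ − 10·log₁₀(r₂/r₁).
L₂ = 79.5 − 10·log₁₀(38.6/3.2) = 79.5 − 10.814 = 68.69 dB.

68.7 dB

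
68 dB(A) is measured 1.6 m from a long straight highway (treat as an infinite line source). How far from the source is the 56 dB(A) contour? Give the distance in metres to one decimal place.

25.4 m

Line-source spreading drops the level by 10·log₁₀(r₂/r₁); inverting, r₂/r₁ = 10^(ΔL/10).
r₂ = 1.6·10^((68−56)/10) = 1.6·10^(12.0/10) = 25.36 m.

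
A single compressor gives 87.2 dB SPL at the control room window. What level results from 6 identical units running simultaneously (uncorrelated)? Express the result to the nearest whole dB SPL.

L_total = L₁ + 10·log₁₀ N for N identical incoherent sources.
L_total = 87.2 + 10·log₁₀(6) = 87.2 + 7.782 = 94.98 dB SPL.

95 dB SPL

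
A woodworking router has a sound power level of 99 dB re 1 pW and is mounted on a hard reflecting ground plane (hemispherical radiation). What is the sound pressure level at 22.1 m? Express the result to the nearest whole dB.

The power spreads over a hemisphere of area 2π·r², so L_p = L_w − 10·log₁₀(2π·r²).
2π·r² = 3069 m², 10·log₁₀ of that is 34.870 dB.
L_p = 99 − 34.870 = 64.13 dB.

64 dB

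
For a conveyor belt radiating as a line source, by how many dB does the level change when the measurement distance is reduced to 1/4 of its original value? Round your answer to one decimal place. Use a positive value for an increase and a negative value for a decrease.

+6.0 dB

Line-source spreading: ΔL = −10·log₁₀(r₂/r₁).
ΔL = −10·log₁₀(0.25) = +6.02 dB.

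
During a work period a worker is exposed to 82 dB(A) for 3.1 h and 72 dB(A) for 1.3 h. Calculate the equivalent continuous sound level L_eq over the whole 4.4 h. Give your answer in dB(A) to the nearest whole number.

L_eq = 10·log₁₀[(1/T)·Σ tᵢ·10^(Lᵢ/10)] with T = 4.4 h.
Σ tᵢ·10^(Lᵢ/10) = 3.1·10^(82/10) + 1.3·10^(72/10) = 5.119e+08.
L_eq = 10·log₁₀(5.119e+08/4.4) = 80.66 dB(A).

81 dB(A)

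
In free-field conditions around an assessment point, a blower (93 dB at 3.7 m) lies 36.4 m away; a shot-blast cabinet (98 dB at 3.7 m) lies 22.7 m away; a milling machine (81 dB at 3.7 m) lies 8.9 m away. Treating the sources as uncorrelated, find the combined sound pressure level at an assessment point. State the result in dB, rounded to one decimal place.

83.2 dB

Propagate each source to the receiver with L = L_ref − 20·log₁₀(r/r_ref), then add intensities.
blower: 93 − 20·log₁₀(36.4/3.7) = 93 − 19.86 = 73.14 dB.
shot-blast cabinet: 98 − 20·log₁₀(22.7/3.7) = 98 − 15.76 = 82.24 dB.
milling machine: 81 − 20·log₁₀(8.9/3.7) = 81 − 7.62 = 73.38 dB.
Σ 10^(L/10) = 2.100e+08 → L_total = 10·log₁₀(2.100e+08) = 83.22 dB.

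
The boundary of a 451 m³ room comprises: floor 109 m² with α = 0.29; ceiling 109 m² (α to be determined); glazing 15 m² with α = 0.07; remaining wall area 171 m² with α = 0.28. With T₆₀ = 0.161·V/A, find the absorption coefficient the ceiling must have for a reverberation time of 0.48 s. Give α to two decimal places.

0.65

From T₆₀ = 0.161·V/A, the target T₆₀ = 0.48 s needs A = 0.161·451/0.48 = 151.27 m².
Absorption from the other surfaces = 109·0.29 + 15·0.07 + 171·0.28 = 80.54 m², so the ceiling must supply 70.73 m² over 109 m².
α = 70.73/109 = 0.649.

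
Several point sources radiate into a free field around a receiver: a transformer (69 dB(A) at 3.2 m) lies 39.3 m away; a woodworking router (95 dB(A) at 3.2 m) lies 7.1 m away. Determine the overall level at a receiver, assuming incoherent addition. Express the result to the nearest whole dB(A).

Apply inverse-square spreading to bring every level to the receiver, then sum 10^(L/10).
transformer: 69 − 20·log₁₀(39.3/3.2) = 69 − 21.78 = 47.22 dB(A).
woodworking router: 95 − 20·log₁₀(7.1/3.2) = 95 − 6.92 = 88.08 dB(A).
Σ 10^(L/10) = 6.424e+08 → L_total = 10·log₁₀(6.424e+08) = 88.08 dB(A).

88 dB(A)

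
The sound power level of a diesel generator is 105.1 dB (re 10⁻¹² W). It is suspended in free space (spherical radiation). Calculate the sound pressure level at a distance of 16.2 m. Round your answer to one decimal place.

69.9 dB

The power spreads over a sphere of area 4π·r², so L_p = L_w − 10·log₁₀(4π·r²).
4π·r² = 3298 m², 10·log₁₀ of that is 35.182 dB.
L_p = 105.1 − 35.182 = 69.92 dB.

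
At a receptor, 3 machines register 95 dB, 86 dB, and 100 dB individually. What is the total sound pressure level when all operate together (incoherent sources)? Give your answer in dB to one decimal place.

101.3 dB

For uncorrelated sources the intensities add, so convert each level to linear form, sum, and take 10·log₁₀ of the total.
Σ 10^(L/10) = 10^(95/10) + 10^(86/10) + 10^(100/10) = 1.356e+10.
L_total = 10·log₁₀(1.356e+10) = 101.32 dB.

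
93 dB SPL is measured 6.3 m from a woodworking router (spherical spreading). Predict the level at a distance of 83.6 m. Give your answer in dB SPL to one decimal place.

70.5 dB SPL

Point-source attenuation: ΔL = 20·log₁₀(r₂/r₁) = 20·log₁₀(83.6/6.3) = 22.457 dB.
L₂ = 93 − 20·log₁₀(83.6/6.3) = 93 − 22.457 = 70.54 dB SPL.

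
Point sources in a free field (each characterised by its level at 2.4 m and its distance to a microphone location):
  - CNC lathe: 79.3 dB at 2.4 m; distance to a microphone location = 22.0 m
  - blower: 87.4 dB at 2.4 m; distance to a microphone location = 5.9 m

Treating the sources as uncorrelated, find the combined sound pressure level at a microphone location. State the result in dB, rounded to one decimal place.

Propagate each source to the receiver with L = L_ref − 20·log₁₀(r/r_ref), then add intensities.
CNC lathe: 79.3 − 20·log₁₀(22.0/2.4) = 79.3 − 19.24 = 60.06 dB.
blower: 87.4 − 20·log₁₀(5.9/2.4) = 87.4 − 7.81 = 79.59 dB.
Σ 10^(L/10) = 9.195e+07 → L_total = 10·log₁₀(9.195e+07) = 79.64 dB.

79.6 dB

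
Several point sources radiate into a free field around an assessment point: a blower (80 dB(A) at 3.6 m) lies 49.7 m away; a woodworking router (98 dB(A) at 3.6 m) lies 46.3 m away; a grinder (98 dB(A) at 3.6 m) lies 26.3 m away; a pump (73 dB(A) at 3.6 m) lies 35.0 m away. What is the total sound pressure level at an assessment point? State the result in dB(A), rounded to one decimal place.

82.0 dB(A)

First find each source's level at the receiver (point-source: −20·log₁₀(r/r_ref)), then combine on an intensity basis.
blower: 80 − 20·log₁₀(49.7/3.6) = 80 − 22.80 = 57.20 dB(A).
woodworking router: 98 − 20·log₁₀(46.3/3.6) = 98 − 22.19 = 75.81 dB(A).
grinder: 98 − 20·log₁₀(26.3/3.6) = 98 − 17.27 = 80.73 dB(A).
pump: 73 − 20·log₁₀(35.0/3.6) = 73 − 19.76 = 53.24 dB(A).
Σ 10^(L/10) = 1.571e+08 → L_total = 10·log₁₀(1.571e+08) = 81.96 dB(A).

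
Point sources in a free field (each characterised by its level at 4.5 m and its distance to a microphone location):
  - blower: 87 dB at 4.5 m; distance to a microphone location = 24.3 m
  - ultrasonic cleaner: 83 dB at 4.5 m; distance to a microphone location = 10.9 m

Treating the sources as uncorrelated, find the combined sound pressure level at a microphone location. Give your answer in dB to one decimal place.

First find each source's level at the receiver (point-source: −20·log₁₀(r/r_ref)), then combine on an intensity basis.
blower: 87 − 20·log₁₀(24.3/4.5) = 87 − 14.65 = 72.35 dB.
ultrasonic cleaner: 83 − 20·log₁₀(10.9/4.5) = 83 − 7.68 = 75.32 dB.
Σ 10^(L/10) = 5.119e+07 → L_total = 10·log₁₀(5.119e+07) = 77.09 dB.

77.1 dB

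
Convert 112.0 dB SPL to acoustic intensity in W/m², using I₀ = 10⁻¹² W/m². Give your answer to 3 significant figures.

0.158 W/m²

L = 10·log₁₀(I/I₀) ⇒ I = I₀·10^(L/10) = 10⁻¹² × 10^11.20.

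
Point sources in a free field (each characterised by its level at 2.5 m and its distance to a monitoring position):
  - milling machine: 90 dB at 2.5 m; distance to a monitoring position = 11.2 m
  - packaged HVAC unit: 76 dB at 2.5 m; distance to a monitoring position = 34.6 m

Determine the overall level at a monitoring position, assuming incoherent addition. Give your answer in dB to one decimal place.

Propagate each source to the receiver with L = L_ref − 20·log₁₀(r/r_ref), then add intensities.
milling machine: 90 − 20·log₁₀(11.2/2.5) = 90 − 13.03 = 76.97 dB.
packaged HVAC unit: 76 − 20·log₁₀(34.6/2.5) = 76 − 22.82 = 53.18 dB.
Σ 10^(L/10) = 5.003e+07 → L_total = 10·log₁₀(5.003e+07) = 76.99 dB.

77.0 dB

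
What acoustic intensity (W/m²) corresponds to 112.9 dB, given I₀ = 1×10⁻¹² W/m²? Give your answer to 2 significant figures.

0.19 W/m²

I = I₀·10^(L/10) = 10⁻¹² × 10^(112.9/10) = 10^(-0.710).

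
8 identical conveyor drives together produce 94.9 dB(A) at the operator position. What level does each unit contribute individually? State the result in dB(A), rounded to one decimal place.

85.9 dB(A)

For N identical incoherent sources L_total = L₁ + 10·log₁₀ N, so L₁ = 94.9 − 10·log₁₀(8) = 94.9 − 9.031.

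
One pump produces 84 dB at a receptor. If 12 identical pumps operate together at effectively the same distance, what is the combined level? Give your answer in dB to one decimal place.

With 12 equal, uncorrelated contributions the intensity is 12× that of one unit, giving a rise of 10·log₁₀ 12.
L_total = 84 + 10·log₁₀(12) = 84 + 10.792 = 94.79 dB.

94.8 dB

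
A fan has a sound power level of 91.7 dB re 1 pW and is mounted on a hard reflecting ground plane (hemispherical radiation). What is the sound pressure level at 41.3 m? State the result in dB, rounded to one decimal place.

L_p = L_w − 10·log₁₀(2π·r²) with r = 41.3 m.
2π·r² = 1.072e+04 m², 10·log₁₀ of that is 40.301 dB.
L_p = 91.7 − 40.301 = 51.40 dB.

51.4 dB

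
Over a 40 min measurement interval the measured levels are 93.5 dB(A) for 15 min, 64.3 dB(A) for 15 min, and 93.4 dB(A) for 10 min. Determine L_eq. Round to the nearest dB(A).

The energy average is taken in the linear domain: L_eq = 10·log₁₀[(Σ tᵢ·10^(Lᵢ/10))/T], T = 40 min.
Σ tᵢ·10^(Lᵢ/10) = 15·10^(93.5/10) + 15·10^(64.3/10) + 10·10^(93.4/10) = 5.550e+10.
L_eq = 10·log₁₀(5.550e+10/40) = 91.42 dB(A).

91 dB(A)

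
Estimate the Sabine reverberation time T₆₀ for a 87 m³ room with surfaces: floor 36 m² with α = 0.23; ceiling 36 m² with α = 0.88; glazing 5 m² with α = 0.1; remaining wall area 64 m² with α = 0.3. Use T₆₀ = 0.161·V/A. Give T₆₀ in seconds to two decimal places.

0.23 s

Summing Sᵢαᵢ: 36·0.23 + 36·0.88 + 5·0.1 + 64·0.3 = 59.66 m².
T₆₀ = 0.161 × 87 / 59.66 = 0.235 s.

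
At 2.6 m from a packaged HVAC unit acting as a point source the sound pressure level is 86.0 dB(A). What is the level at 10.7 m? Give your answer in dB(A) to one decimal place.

73.7 dB(A)

Spherical spreading from a point source gives a 20·log₁₀(r₂/r₁) drop.
L₂ = 86.0 − 20·log₁₀(10.7/2.6) = 86.0 − 12.288 = 73.71 dB(A).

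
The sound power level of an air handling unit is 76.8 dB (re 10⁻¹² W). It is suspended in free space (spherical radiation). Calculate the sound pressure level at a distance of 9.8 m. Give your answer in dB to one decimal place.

L_p = L_w − 10·log₁₀(4π·r²) with r = 9.8 m.
4π·r² = 1207 m², 10·log₁₀ of that is 30.817 dB.
L_p = 76.8 − 30.817 = 45.98 dB.

46.0 dB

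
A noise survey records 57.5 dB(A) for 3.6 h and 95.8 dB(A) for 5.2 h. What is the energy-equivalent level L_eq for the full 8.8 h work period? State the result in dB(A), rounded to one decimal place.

93.5 dB(A)

The energy average is taken in the linear domain: L_eq = 10·log₁₀[(Σ tᵢ·10^(Lᵢ/10))/T], T = 8.8 h.
Σ tᵢ·10^(Lᵢ/10) = 3.6·10^(57.5/10) + 5.2·10^(95.8/10) = 1.977e+10.
L_eq = 10·log₁₀(1.977e+10/8.8) = 93.52 dB(A).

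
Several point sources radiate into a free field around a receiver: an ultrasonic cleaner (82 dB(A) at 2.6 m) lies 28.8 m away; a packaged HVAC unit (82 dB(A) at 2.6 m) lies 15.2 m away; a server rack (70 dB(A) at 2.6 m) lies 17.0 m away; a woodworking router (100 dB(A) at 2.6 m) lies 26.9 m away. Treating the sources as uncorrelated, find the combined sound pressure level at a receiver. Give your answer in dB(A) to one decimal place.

80.0 dB(A)

Propagate each source to the receiver with L = L_ref − 20·log₁₀(r/r_ref), then add intensities.
ultrasonic cleaner: 82 − 20·log₁₀(28.8/2.6) = 82 − 20.89 = 61.11 dB(A).
packaged HVAC unit: 82 − 20·log₁₀(15.2/2.6) = 82 − 15.34 = 66.66 dB(A).
server rack: 70 − 20·log₁₀(17.0/2.6) = 70 − 16.31 = 53.69 dB(A).
woodworking router: 100 − 20·log₁₀(26.9/2.6) = 100 − 20.30 = 79.70 dB(A).
Σ 10^(L/10) = 9.958e+07 → L_total = 10·log₁₀(9.958e+07) = 79.98 dB(A).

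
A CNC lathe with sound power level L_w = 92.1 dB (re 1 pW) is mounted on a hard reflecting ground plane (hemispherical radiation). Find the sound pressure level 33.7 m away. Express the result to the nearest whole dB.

The power spreads over a hemisphere of area 2π·r², so L_p = L_w − 10·log₁₀(2π·r²).
2π·r² = 7136 m², 10·log₁₀ of that is 38.534 dB.
L_p = 92.1 − 38.534 = 53.57 dB.

54 dB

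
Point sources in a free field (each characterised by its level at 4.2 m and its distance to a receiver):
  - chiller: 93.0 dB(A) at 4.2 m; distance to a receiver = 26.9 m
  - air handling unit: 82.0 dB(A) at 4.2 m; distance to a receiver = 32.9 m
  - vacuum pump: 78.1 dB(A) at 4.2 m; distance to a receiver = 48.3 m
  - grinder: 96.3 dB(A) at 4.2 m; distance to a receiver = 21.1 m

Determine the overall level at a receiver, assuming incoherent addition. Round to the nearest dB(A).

83 dB(A)

First find each source's level at the receiver (point-source: −20·log₁₀(r/r_ref)), then combine on an intensity basis.
chiller: 93.0 − 20·log₁₀(26.9/4.2) = 93.0 − 16.13 = 76.87 dB(A).
air handling unit: 82.0 − 20·log₁₀(32.9/4.2) = 82.0 − 17.88 = 64.12 dB(A).
vacuum pump: 78.1 − 20·log₁₀(48.3/4.2) = 78.1 − 21.21 = 56.89 dB(A).
grinder: 96.3 − 20·log₁₀(21.1/4.2) = 96.3 − 14.02 = 82.28 dB(A).
Σ 10^(L/10) = 2.207e+08 → L_total = 10·log₁₀(2.207e+08) = 83.44 dB(A).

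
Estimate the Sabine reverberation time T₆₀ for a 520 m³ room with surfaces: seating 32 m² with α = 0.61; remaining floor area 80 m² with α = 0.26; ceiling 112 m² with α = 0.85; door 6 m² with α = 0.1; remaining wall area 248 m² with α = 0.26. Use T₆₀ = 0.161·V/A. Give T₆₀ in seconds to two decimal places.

0.42 s

Summing Sᵢαᵢ: 32·0.61 + 80·0.26 + 112·0.85 + 6·0.1 + 248·0.26 = 200.60 m².
T₆₀ = 0.161 × 520 / 200.60 = 0.417 s.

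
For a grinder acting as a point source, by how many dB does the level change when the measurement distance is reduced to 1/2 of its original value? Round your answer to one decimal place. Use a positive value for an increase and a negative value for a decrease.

+6.0 dB

With spherical spreading the level changes by −20·log₁₀(r₂/r₁).
ΔL = −20·log₁₀(0.5) = +6.02 dB.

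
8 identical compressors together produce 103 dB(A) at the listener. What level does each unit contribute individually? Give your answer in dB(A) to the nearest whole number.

For N identical incoherent sources L_total = L₁ + 10·log₁₀ N, so L₁ = 103 − 10·log₁₀(8) = 103 − 9.031.

94 dB(A)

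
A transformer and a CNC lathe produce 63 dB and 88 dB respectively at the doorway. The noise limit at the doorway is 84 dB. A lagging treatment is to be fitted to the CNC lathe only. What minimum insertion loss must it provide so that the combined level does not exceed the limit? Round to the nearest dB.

Fixed contribution from the other source: Σ 10^(L/10) = 10^(63/10) = 1.995e+06 (63.00 dB).
The limit corresponds to 10^(84/10) = 2.512e+08; subtracting the fixed part leaves 2.492e+08 for the CNC lathe, i.e. 83.97 dB.
Required insertion loss = 88 − 83.97 = 4.03 dB.

4 dB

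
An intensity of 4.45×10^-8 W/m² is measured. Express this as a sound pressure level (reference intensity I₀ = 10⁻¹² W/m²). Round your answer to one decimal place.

46.5 dB

Dividing by I₀ shifts the exponent by 12: I/I₀ = 4.45×10^4.
L = 10·(0.6484 + 4) = 46.48 dB.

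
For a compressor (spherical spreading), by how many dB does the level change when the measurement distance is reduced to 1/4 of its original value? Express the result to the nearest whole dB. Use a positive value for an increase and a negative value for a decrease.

A point source loses 6 dB per doubling of distance; generally ΔL = −20·log₁₀(r₂/r₁).
ΔL = −20·log₁₀(0.25) = +12.04 dB.

+12 dB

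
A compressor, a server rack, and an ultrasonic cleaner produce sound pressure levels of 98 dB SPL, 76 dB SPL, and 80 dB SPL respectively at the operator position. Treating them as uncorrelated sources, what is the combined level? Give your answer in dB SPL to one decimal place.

For uncorrelated sources the intensities add, so convert each level to linear form, sum, and take 10·log₁₀ of the total.
Σ 10^(L/10) = 10^(98/10) + 10^(76/10) + 10^(80/10) = 6.449e+09.
L_total = 10·log₁₀(6.449e+09) = 98.10 dB SPL.

98.1 dB SPL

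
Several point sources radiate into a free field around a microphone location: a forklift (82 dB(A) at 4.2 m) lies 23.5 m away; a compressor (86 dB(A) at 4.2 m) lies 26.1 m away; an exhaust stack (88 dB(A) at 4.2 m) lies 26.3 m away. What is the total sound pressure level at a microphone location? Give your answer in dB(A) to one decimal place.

Propagate each source to the receiver with L = L_ref − 20·log₁₀(r/r_ref), then add intensities.
forklift: 82 − 20·log₁₀(23.5/4.2) = 82 − 14.96 = 67.04 dB(A).
compressor: 86 − 20·log₁₀(26.1/4.2) = 86 − 15.87 = 70.13 dB(A).
exhaust stack: 88 − 20·log₁₀(26.3/4.2) = 88 − 15.93 = 72.07 dB(A).
Σ 10^(L/10) = 3.146e+07 → L_total = 10·log₁₀(3.146e+07) = 74.98 dB(A).

75.0 dB(A)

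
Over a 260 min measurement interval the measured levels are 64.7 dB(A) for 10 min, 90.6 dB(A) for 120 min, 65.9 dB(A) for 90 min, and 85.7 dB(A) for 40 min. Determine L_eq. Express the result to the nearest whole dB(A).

L_eq = 10·log₁₀[(1/T)·Σ tᵢ·10^(Lᵢ/10)] with T = 260 min.
Σ tᵢ·10^(Lᵢ/10) = 10·10^(64.7/10) + 120·10^(90.6/10) + 90·10^(65.9/10) + 40·10^(85.7/10) = 1.530e+11.
L_eq = 10·log₁₀(1.530e+11/260) = 87.70 dB(A).

88 dB(A)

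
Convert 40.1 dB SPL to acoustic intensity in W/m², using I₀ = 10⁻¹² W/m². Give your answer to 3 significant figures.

L = 10·log₁₀(I/I₀) ⇒ I = I₀·10^(L/10) = 10⁻¹² × 10^4.01.

1.02e-08 W/m²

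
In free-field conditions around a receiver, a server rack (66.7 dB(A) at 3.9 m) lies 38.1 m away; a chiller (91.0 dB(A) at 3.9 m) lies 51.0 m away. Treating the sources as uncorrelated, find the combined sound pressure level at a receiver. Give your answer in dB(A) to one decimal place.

68.7 dB(A)

Apply inverse-square spreading to bring every level to the receiver, then sum 10^(L/10).
server rack: 66.7 − 20·log₁₀(38.1/3.9) = 66.7 − 19.80 = 46.90 dB(A).
chiller: 91.0 − 20·log₁₀(51.0/3.9) = 91.0 − 22.33 = 68.67 dB(A).
Σ 10^(L/10) = 7.411e+06 → L_total = 10·log₁₀(7.411e+06) = 68.70 dB(A).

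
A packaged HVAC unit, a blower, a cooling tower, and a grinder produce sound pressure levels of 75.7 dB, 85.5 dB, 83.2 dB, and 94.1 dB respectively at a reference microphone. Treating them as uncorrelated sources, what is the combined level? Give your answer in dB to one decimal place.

95.0 dB

For uncorrelated sources the intensities add, so convert each level to linear form, sum, and take 10·log₁₀ of the total.
Σ 10^(L/10) = 10^(75.7/10) + 10^(85.5/10) + 10^(83.2/10) + 10^(94.1/10) = 3.171e+09.
L_total = 10·log₁₀(3.171e+09) = 95.01 dB.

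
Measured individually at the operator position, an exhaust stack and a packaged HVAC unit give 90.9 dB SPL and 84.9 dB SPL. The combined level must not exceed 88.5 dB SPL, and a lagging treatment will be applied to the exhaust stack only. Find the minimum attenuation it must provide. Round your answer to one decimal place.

4.9 dB

Fixed contribution from the other source: Σ 10^(L/10) = 10^(84.9/10) = 3.090e+08 (84.90 dB SPL).
To meet 88.5 dB SPL overall, the treated exhaust stack may contribute at most 10^(88.5/10) − 3.090e+08 = 3.989e+08, i.e. 86.01 dB SPL.
So the exhaust stack must be reduced from 90.9 to 86.01 dB SPL: IL = 4.89 dB.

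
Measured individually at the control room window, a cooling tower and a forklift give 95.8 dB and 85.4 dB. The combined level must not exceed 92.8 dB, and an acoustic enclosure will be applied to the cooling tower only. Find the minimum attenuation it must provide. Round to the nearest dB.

4 dB

Everything except the cooling tower sums to 10^(85.4/10) = 3.467e+08 in linear terms, 85.40 dB.
The limit corresponds to 10^(92.8/10) = 1.905e+09; subtracting the fixed part leaves 1.559e+09 for the cooling tower, i.e. 91.93 dB.
Required insertion loss = 95.8 − 91.93 = 3.87 dB.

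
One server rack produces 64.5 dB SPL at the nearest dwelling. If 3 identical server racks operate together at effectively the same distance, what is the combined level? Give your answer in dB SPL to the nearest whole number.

69 dB SPL

N identical incoherent sources raise the level by 10·log₁₀ N.
L_total = 64.5 + 10·log₁₀(3) = 64.5 + 4.771 = 69.27 dB SPL.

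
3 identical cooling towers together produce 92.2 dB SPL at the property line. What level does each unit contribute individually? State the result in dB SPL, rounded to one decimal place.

87.4 dB SPL

Dividing the total intensity by 3 lowers the level by 10·log₁₀ 3 = 4.771 dB: L₁ = 92.2 − 4.771.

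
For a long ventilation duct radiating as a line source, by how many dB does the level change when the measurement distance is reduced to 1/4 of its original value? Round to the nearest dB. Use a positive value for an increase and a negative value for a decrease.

A line source loses 3 dB per doubling of distance; generally ΔL = −10·log₁₀(r₂/r₁).
ΔL = −10·log₁₀(0.25) = +6.02 dB.

+6 dB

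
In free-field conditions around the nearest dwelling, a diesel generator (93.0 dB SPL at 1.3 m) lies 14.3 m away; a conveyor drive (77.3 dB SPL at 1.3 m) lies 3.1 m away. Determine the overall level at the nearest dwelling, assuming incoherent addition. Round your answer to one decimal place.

First find each source's level at the receiver (point-source: −20·log₁₀(r/r_ref)), then combine on an intensity basis.
diesel generator: 93.0 − 20·log₁₀(14.3/1.3) = 93.0 − 20.83 = 72.17 dB SPL.
conveyor drive: 77.3 − 20·log₁₀(3.1/1.3) = 77.3 − 7.55 = 69.75 dB SPL.
Σ 10^(L/10) = 2.593e+07 → L_total = 10·log₁₀(2.593e+07) = 74.14 dB SPL.

74.1 dB SPL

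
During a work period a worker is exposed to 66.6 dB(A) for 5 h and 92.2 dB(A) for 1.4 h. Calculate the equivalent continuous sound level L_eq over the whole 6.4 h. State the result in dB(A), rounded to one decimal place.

The energy average is taken in the linear domain: L_eq = 10·log₁₀[(Σ tᵢ·10^(Lᵢ/10))/T], T = 6.4 h.
Σ tᵢ·10^(Lᵢ/10) = 5·10^(66.6/10) + 1.4·10^(92.2/10) = 2.346e+09.
L_eq = 10·log₁₀(2.346e+09/6.4) = 85.64 dB(A).

85.6 dB(A)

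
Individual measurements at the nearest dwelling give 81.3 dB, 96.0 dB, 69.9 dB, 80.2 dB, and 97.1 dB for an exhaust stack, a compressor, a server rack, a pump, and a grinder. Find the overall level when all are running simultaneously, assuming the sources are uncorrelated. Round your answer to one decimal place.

Incoherent sources combine by intensity addition: L_total = 10·log₁₀(Σ 10^(L_i/10)).
Σ 10^(L/10) = 10^(81.3/10) + 10^(96.0/10) + 10^(69.9/10) + 10^(80.2/10) + 10^(97.1/10) = 9.359e+09.
L_total = 10·log₁₀(9.359e+09) = 99.71 dB.

99.7 dB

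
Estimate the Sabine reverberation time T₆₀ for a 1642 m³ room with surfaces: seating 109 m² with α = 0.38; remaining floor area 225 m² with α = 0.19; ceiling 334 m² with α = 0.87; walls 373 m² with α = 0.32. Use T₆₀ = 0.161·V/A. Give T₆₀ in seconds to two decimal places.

0.54 s

Total absorption A = 109·0.38 + 225·0.19 + 334·0.87 + 373·0.32 = 494.11 m² sabins.
T₆₀ = 0.161·V/A = 0.161·1642/494.11 = 0.535 s.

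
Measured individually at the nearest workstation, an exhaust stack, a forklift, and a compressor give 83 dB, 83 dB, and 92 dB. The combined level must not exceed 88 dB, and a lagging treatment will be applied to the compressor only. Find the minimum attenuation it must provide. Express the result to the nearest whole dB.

Fixed contribution from the other sources: Σ 10^(L/10) = 10^(83/10) + 10^(83/10) = 3.991e+08 (86.01 dB).
The limit corresponds to 10^(88/10) = 6.310e+08; subtracting the fixed part leaves 2.319e+08 for the compressor, i.e. 83.65 dB.
So the compressor must be reduced from 92 to 83.65 dB: IL = 8.35 dB.

8 dB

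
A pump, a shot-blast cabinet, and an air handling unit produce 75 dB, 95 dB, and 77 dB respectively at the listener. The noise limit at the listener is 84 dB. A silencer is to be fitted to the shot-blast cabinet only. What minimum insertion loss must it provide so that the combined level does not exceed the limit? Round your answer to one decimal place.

12.7 dB

Fixed contribution from the other sources: Σ 10^(L/10) = 10^(75/10) + 10^(77/10) = 8.174e+07 (79.12 dB).
The limit corresponds to 10^(84/10) = 2.512e+08; subtracting the fixed part leaves 1.694e+08 for the shot-blast cabinet, i.e. 82.29 dB.
So the shot-blast cabinet must be reduced from 95 to 82.29 dB: IL = 12.71 dB.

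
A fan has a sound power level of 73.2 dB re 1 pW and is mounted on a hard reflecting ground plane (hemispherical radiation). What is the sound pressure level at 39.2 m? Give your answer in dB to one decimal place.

Free-field hemispherical radiation: L_p = L_w − 10·log₁₀(2π·r²), r = 39.2 m.
2π·r² = 9655 m², 10·log₁₀ of that is 39.848 dB.
L_p = 73.2 − 39.848 = 33.35 dB.

33.4 dB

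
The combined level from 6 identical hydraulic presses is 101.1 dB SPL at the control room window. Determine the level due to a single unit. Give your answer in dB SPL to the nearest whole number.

93 dB SPL

For N identical incoherent sources L_total = L₁ + 10·log₁₀ N, so L₁ = 101.1 − 10·log₁₀(6) = 101.1 − 7.782.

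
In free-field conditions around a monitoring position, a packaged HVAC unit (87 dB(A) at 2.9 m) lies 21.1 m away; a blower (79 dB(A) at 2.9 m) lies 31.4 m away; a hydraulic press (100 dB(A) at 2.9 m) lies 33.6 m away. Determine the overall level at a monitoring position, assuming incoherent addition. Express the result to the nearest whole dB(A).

79 dB(A)

Apply inverse-square spreading to bring every level to the receiver, then sum 10^(L/10).
packaged HVAC unit: 87 − 20·log₁₀(21.1/2.9) = 87 − 17.24 = 69.76 dB(A).
blower: 79 − 20·log₁₀(31.4/2.9) = 79 − 20.69 = 58.31 dB(A).
hydraulic press: 100 − 20·log₁₀(33.6/2.9) = 100 − 21.28 = 78.72 dB(A).
Σ 10^(L/10) = 8.464e+07 → L_total = 10·log₁₀(8.464e+07) = 79.28 dB(A).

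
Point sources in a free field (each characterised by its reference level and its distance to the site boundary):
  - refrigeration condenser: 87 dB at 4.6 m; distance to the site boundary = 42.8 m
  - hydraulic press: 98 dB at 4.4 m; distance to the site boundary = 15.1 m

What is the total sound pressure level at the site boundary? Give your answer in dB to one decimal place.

87.3 dB

Apply inverse-square spreading to bring every level to the receiver, then sum 10^(L/10).
refrigeration condenser: 87 − 20·log₁₀(42.8/4.6) = 87 − 19.37 = 67.63 dB.
hydraulic press: 98 − 20·log₁₀(15.1/4.4) = 98 − 10.71 = 87.29 dB.
Σ 10^(L/10) = 5.415e+08 → L_total = 10·log₁₀(5.415e+08) = 87.34 dB.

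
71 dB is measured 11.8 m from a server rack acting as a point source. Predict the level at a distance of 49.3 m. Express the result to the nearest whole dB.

59 dB

Spherical spreading from a point source gives a 20·log₁₀(r₂/r₁) drop.
L₂ = 71 − 20·log₁₀(49.3/11.8) = 71 − 12.419 = 58.58 dB.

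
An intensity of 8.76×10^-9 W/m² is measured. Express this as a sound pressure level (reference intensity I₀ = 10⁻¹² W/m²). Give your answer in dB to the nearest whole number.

L = 10·log₁₀(I/I₀) = 10·log₁₀(8.76×10^-9/10⁻¹²) = 10·log₁₀(8.76×10^3).
L = 10·(0.9425 + 3) = 39.43 dB.

39 dB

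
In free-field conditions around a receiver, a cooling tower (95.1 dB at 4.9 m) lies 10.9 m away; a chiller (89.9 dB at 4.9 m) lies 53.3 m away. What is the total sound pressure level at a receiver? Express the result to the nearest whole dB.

Apply inverse-square spreading to bring every level to the receiver, then sum 10^(L/10).
cooling tower: 95.1 − 20·log₁₀(10.9/4.9) = 95.1 − 6.94 = 88.16 dB.
chiller: 89.9 − 20·log₁₀(53.3/4.9) = 89.9 − 20.73 = 69.17 dB.
Σ 10^(L/10) = 6.622e+08 → L_total = 10·log₁₀(6.622e+08) = 88.21 dB.

88 dB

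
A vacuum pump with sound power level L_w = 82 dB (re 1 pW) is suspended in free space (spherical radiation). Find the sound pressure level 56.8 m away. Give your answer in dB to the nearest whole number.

L_p = L_w − 10·log₁₀(4π·r²) with r = 56.8 m.
4π·r² = 4.054e+04 m², 10·log₁₀ of that is 46.079 dB.
L_p = 82 − 46.079 = 35.92 dB.

36 dB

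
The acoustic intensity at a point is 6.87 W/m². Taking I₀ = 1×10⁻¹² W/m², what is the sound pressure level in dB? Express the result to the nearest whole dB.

I/I₀ = 6.87/10⁻¹² = 6.87×10^12, and L = 10·log₁₀(I/I₀).
L = 10·(0.8370 + 12) = 128.37 dB.

128 dB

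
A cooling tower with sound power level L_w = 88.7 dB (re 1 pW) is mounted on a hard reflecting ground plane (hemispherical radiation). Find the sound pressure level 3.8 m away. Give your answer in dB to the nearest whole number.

Free-field hemispherical radiation: L_p = L_w − 10·log₁₀(2π·r²), r = 3.8 m.
2π·r² = 90.73 m², 10·log₁₀ of that is 19.577 dB.
L_p = 88.7 − 19.577 = 69.12 dB.

69 dB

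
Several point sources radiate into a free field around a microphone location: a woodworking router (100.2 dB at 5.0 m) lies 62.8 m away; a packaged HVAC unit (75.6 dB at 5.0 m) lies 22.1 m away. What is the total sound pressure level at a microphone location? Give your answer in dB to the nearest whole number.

First find each source's level at the receiver (point-source: −20·log₁₀(r/r_ref)), then combine on an intensity basis.
woodworking router: 100.2 − 20·log₁₀(62.8/5.0) = 100.2 − 21.98 = 78.22 dB.
packaged HVAC unit: 75.6 − 20·log₁₀(22.1/5.0) = 75.6 − 12.91 = 62.69 dB.
Σ 10^(L/10) = 6.824e+07 → L_total = 10·log₁₀(6.824e+07) = 78.34 dB.

78 dB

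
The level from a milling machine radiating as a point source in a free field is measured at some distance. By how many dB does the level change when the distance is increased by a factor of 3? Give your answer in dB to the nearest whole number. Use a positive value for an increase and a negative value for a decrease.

With spherical spreading the level changes by −20·log₁₀(r₂/r₁).
ΔL = −20·log₁₀(3) = -9.54 dB.

-10 dB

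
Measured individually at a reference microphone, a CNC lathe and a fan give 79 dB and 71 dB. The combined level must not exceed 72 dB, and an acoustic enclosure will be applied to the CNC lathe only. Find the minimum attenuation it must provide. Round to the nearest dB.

The untreated sources together contribute 10^(71/10) = 1.259e+07, i.e. 71.00 dB.
To meet 72 dB overall, the treated CNC lathe may contribute at most 10^(72/10) − 1.259e+07 = 3.260e+06, i.e. 65.13 dB.
So the CNC lathe must be reduced from 79 to 65.13 dB: IL = 13.87 dB.

14 dB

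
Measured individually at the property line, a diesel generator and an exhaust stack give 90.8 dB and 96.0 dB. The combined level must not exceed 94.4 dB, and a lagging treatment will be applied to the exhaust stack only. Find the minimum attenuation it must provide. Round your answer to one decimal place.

4.1 dB

Everything except the exhaust stack sums to 10^(90.8/10) = 1.202e+09 in linear terms, 90.80 dB.
To meet 94.4 dB overall, the treated exhaust stack may contribute at most 10^(94.4/10) − 1.202e+09 = 1.552e+09, i.e. 91.91 dB.
So the exhaust stack must be reduced from 96.0 to 91.91 dB: IL = 4.09 dB.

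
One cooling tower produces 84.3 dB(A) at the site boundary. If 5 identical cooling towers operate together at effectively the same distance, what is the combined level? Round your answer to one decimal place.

With 5 equal, uncorrelated contributions the intensity is 5× that of one unit, giving a rise of 10·log₁₀ 5.
L_total = 84.3 + 10·log₁₀(5) = 84.3 + 6.990 = 91.29 dB(A).

91.3 dB(A)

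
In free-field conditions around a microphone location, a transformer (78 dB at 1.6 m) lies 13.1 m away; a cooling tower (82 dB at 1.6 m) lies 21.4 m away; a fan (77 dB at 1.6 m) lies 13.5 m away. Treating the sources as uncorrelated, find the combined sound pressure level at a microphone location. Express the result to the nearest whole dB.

First find each source's level at the receiver (point-source: −20·log₁₀(r/r_ref)), then combine on an intensity basis.
transformer: 78 − 20·log₁₀(13.1/1.6) = 78 − 18.26 = 59.74 dB.
cooling tower: 82 − 20·log₁₀(21.4/1.6) = 82 − 22.53 = 59.47 dB.
fan: 77 − 20·log₁₀(13.5/1.6) = 77 − 18.52 = 58.48 dB.
Σ 10^(L/10) = 2.531e+06 → L_total = 10·log₁₀(2.531e+06) = 64.03 dB.

64 dB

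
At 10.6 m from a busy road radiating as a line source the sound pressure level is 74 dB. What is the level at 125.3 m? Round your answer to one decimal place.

63.3 dB

Line-source attenuation: ΔL = 10·log₁₀(r₂/r₁) = 10·log₁₀(125.3/10.6) = 10.726 dB.
L₂ = 74 − 10·log₁₀(125.3/10.6) = 74 − 10.726 = 63.27 dB.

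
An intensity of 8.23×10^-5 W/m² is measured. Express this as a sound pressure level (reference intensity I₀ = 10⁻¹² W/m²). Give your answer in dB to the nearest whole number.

L = 10·log₁₀(I/I₀) = 10·log₁₀(8.23×10^-5/10⁻¹²) = 10·log₁₀(8.23×10^7).
L = 10·(0.9154 + 7) = 79.15 dB.

79 dB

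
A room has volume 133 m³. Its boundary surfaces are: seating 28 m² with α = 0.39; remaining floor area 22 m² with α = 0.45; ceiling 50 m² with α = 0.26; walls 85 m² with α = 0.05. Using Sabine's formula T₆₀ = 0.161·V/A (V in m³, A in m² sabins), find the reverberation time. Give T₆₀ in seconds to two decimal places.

0.56 s

Summing Sᵢαᵢ: 28·0.39 + 22·0.45 + 50·0.26 + 85·0.05 = 38.07 m².
T₆₀ = 0.161 × 133 / 38.07 = 0.562 s.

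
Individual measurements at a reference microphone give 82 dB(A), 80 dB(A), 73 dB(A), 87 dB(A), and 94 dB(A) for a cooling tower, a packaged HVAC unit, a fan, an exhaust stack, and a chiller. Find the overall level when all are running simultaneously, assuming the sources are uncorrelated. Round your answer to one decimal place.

95.2 dB(A)

Incoherent sources combine by intensity addition: L_total = 10·log₁₀(Σ 10^(L_i/10)).
Σ 10^(L/10) = 10^(82/10) + 10^(80/10) + 10^(73/10) + 10^(87/10) + 10^(94/10) = 3.292e+09.
L_total = 10·log₁₀(3.292e+09) = 95.17 dB(A).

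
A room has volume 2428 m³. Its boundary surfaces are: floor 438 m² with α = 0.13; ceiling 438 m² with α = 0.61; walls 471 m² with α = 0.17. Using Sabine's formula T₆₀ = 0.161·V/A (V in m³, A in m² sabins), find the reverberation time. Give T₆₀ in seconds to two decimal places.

0.97 s

Summing Sᵢαᵢ: 438·0.13 + 438·0.61 + 471·0.17 = 404.19 m².
T₆₀ = 0.161 × 2428 / 404.19 = 0.967 s.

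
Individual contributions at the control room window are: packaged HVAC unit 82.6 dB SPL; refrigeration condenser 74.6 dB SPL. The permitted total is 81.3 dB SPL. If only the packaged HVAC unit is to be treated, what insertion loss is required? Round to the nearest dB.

2 dB

The untreated sources together contribute 10^(74.6/10) = 2.884e+07, i.e. 74.60 dB SPL.
The limit corresponds to 10^(81.3/10) = 1.349e+08; subtracting the fixed part leaves 1.061e+08 for the packaged HVAC unit, i.e. 80.26 dB SPL.
Required insertion loss = 82.6 − 80.26 = 2.34 dB.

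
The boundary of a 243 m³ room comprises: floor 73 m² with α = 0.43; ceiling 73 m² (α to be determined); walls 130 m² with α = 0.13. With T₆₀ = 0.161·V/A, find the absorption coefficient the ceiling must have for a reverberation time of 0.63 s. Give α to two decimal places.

0.19

From T₆₀ = 0.161·V/A, the target T₆₀ = 0.63 s needs A = 0.161·243/0.63 = 62.10 m².
Absorption from the other surfaces = 73·0.43 + 130·0.13 = 48.29 m², so the ceiling must supply 13.81 m² over 73 m².
α = 13.81/73 = 0.189.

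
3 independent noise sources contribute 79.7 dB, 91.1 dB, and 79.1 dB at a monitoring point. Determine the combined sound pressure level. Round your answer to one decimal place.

For uncorrelated sources the intensities add, so convert each level to linear form, sum, and take 10·log₁₀ of the total.
Σ 10^(L/10) = 10^(79.7/10) + 10^(91.1/10) + 10^(79.1/10) = 1.463e+09.
L_total = 10·log₁₀(1.463e+09) = 91.65 dB.

91.7 dB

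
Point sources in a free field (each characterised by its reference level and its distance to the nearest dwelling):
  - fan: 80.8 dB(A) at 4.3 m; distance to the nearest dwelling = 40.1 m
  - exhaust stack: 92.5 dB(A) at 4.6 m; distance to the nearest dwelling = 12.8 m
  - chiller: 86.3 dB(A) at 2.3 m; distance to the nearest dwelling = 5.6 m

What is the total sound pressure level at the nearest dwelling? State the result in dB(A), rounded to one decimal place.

Propagate each source to the receiver with L = L_ref − 20·log₁₀(r/r_ref), then add intensities.
fan: 80.8 − 20·log₁₀(40.1/4.3) = 80.8 − 19.39 = 61.41 dB(A).
exhaust stack: 92.5 − 20·log₁₀(12.8/4.6) = 92.5 − 8.89 = 83.61 dB(A).
chiller: 86.3 − 20·log₁₀(5.6/2.3) = 86.3 − 7.73 = 78.57 dB(A).
Σ 10^(L/10) = 3.030e+08 → L_total = 10·log₁₀(3.030e+08) = 84.81 dB(A).

84.8 dB(A)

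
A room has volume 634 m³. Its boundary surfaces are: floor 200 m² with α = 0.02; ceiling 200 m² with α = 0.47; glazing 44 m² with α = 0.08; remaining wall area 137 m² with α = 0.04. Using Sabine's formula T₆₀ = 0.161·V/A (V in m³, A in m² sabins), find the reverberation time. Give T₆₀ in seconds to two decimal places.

Summing Sᵢαᵢ: 200·0.02 + 200·0.47 + 44·0.08 + 137·0.04 = 107.00 m².
T₆₀ = 0.161·V/A = 0.161·634/107.00 = 0.954 s.

0.95 s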